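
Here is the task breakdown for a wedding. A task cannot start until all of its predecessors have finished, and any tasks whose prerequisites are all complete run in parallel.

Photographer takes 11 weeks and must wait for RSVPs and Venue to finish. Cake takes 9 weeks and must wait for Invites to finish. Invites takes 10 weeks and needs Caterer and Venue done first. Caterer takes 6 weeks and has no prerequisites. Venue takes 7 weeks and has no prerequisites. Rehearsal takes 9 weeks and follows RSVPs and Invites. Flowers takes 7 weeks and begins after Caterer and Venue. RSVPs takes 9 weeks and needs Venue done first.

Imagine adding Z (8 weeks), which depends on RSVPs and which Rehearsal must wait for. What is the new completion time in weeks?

33

Originally the job takes 27 weeks.
With Z inserted, Rehearsal now waits for max(RSVPs, Invites, Z).
New critical path: Venue→RSVPs→Z→Rehearsal = 7+9+8+9 = 33 ⇒ 33 weeks.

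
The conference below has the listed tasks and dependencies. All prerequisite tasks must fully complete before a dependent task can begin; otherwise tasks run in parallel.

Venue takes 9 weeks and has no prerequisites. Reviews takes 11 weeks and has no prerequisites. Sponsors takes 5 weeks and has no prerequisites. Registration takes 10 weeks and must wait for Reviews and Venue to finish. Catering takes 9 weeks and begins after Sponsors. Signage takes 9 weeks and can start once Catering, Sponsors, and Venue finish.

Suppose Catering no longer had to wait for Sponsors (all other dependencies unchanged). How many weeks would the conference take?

21

With the dependency in place, Sponsors→Catering→Signage = 5+9+9 = 23 sets the finish at 23 weeks.
Without Sponsors→Catering, Catering's earliest start moves from 5 to 0.
After: Reviews→Registration = 11+10 = 21 → 21 weeks.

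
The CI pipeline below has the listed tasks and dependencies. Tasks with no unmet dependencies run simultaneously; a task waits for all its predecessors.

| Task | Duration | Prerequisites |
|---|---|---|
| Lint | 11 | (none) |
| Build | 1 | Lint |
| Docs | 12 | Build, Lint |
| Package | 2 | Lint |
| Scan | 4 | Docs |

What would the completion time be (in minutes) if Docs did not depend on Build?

27

With the dependency in place, Lint→Build→Docs→Scan = 11+1+12+4 = 28 sets the finish at 28 minutes.
Without Build→Docs, Docs's earliest start moves from 12 to 11.
The longest chain is now Lint→Docs→Scan = 11+12+4 = 27, so the schedule takes 27 minutes.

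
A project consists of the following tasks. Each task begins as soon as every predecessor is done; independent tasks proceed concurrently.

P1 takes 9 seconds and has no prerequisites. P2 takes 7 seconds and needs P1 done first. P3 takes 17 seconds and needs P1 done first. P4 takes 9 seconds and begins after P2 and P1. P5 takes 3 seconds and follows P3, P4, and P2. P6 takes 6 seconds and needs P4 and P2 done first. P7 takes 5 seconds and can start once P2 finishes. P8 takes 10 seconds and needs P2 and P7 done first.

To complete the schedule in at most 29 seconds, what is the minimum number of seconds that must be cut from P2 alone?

Current finish: 31 seconds; target: 29.
P2 is on every critical path, so each second cut from P2 cuts the finish by one (this holds down to a finish of 29).
Need 31 − 29 = 2 seconds off P2 → P2 becomes 5 seconds, finish becomes 29.

2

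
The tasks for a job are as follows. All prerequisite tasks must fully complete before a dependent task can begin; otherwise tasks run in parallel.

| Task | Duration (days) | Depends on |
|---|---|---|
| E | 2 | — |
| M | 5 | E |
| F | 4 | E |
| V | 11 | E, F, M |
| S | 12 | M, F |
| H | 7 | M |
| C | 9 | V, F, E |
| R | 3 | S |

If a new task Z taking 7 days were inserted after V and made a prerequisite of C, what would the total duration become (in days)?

Originally the job takes 27 days.
With Z inserted, C now waits for max(V, F, E, Z).
New critical path: E→M→V→Z→C = 2+5+11+7+9 = 34 ⇒ 34 days.

34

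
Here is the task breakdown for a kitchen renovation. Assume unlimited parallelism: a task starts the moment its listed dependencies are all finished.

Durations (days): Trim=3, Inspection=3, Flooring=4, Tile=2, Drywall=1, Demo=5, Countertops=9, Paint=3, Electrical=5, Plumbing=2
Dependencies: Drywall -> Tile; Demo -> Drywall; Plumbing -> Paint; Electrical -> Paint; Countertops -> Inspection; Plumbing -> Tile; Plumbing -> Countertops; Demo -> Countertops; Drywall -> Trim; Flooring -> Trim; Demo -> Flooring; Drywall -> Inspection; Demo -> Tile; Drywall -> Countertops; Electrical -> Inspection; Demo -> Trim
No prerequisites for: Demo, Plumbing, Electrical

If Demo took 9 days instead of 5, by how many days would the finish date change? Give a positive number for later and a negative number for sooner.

4

Critical path before the change: Demo→Drywall→Countertops→Inspection = 5+1+9+3 = 18 giving 18 days.
Demo is on the critical path; changing it to 9 makes that path 22 days.
The critical path is still Demo→Drywall→Countertops→Inspection; finish is now 22 days.
Change in finish: 22 − 18 = +4 days.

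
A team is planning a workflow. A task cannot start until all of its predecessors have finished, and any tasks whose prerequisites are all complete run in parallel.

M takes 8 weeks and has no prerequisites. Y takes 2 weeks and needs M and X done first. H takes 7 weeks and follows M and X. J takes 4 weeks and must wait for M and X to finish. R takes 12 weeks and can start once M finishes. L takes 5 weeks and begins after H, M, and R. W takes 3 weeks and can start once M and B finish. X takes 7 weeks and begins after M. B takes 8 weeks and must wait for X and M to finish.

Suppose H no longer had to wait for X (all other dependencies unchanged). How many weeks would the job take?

Original critical path: M→X→H→L = 8+7+7+5 = 27 ⇒ 27 weeks.
Without X→H, H's earliest start moves from 15 to 8.
After: M→X→B→W = 8+7+8+3 = 26 → 26 weeks.

26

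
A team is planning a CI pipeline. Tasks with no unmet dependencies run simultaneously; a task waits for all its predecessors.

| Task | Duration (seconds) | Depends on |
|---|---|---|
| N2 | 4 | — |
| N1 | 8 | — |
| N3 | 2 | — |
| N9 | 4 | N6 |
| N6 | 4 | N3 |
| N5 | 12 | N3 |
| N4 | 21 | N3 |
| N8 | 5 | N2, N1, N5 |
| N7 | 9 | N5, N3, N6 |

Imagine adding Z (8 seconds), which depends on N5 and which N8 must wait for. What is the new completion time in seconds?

Originally the plan takes 23 seconds.
With Z inserted, N8 now waits for max(N2, N1, N5, Z).
New critical path: N3→N5→Z→N8 = 2+12+8+5 = 27 ⇒ 27 seconds.

27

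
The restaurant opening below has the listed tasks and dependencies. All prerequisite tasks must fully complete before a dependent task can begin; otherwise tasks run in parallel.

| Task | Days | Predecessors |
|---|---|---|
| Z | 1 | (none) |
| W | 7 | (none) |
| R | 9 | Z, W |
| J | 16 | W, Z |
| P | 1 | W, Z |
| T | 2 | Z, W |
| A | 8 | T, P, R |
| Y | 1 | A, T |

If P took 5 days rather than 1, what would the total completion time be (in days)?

25

The binding path is W→R→A→Y = 7+9+8+1 = 25; finish at 25 days.
P is off the critical path — its longest chain is 17 days, giving 8 of slack.
No other chain overtakes it, so the finish is 25 days.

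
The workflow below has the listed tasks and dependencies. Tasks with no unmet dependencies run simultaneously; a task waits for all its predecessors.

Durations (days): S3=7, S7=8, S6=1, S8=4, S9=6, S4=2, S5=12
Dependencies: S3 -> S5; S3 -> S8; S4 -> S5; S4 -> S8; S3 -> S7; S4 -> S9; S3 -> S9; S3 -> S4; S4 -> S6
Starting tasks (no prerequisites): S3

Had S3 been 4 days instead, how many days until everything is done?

Actual critical path: S3→S4→S5 = 7+2+12 = 21 ⇒ 21 days.
Since S3 is critical, the -3 change carries straight to that chain (now 18 days).
No other chain overtakes it, so the finish is 18 days.

18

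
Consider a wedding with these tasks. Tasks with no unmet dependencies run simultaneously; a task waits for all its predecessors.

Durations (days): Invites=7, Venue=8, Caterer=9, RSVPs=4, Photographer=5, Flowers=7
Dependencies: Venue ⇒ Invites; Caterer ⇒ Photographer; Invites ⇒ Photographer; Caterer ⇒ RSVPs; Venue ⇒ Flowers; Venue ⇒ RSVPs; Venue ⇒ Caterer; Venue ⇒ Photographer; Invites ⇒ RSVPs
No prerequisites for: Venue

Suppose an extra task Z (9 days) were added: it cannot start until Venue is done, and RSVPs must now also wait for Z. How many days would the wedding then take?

Originally the wedding takes 22 days.
With Z inserted, RSVPs now waits for max(Venue, Invites, Caterer, Z).
New critical path: Venue→Caterer→Photographer = 8+9+5 = 22 ⇒ 22 days.

22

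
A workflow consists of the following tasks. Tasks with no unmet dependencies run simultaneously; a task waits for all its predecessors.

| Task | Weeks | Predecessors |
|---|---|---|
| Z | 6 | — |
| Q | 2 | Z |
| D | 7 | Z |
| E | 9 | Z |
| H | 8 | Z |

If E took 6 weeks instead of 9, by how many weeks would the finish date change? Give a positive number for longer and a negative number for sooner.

Baseline: Z→E = 6+9 = 15 → 15 weeks.
Since E is critical, the -3 change carries straight to that chain (now 12 weeks).
The binding chain switches to Z→H = 6+8 = 14; finish 14 weeks.
Change in finish: 14 − 15 = -1 weeks.

-1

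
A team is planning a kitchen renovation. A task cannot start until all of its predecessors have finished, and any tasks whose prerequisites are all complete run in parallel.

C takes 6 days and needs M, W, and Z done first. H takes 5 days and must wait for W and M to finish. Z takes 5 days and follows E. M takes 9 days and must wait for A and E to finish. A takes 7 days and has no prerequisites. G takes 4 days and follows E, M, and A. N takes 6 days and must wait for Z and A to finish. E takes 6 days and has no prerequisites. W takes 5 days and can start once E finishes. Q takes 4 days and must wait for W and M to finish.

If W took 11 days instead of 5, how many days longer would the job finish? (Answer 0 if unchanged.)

1

As given, the longest chain is A→M→C = 7+9+6 = 22, so the finish is 22 days.
W has 5 days of float (longest path through it is 17).
New critical path: E→W→C = 6+11+6 = 23 ⇒ 23 days.
Change in finish: 23 − 22 = +1 days.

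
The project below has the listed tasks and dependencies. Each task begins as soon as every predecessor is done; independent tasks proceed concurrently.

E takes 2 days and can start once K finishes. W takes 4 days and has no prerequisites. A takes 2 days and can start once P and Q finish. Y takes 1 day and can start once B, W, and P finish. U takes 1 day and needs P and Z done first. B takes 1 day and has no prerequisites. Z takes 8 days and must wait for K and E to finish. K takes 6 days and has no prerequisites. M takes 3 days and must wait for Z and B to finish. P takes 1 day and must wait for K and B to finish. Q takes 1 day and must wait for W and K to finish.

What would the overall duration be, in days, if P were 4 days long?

19

As given, the longest chain is K→E→Z→M = 6+2+8+3 = 19, so the finish is 19 days.
The longest path through P is only 9 days, so P has float 10.
No other chain overtakes it, so the finish is 19 days.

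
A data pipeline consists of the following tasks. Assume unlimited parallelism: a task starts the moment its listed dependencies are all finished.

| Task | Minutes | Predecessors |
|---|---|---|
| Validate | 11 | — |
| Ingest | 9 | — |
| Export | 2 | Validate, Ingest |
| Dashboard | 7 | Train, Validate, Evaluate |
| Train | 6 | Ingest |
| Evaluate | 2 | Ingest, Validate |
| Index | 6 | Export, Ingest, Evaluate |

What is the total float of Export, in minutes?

3

The longest chain is Ingest→Train→Dashboard = 9+6+7 = 22; overall finish 22 minutes.
Longest path through Export: 19 minutes (earliest finish 13, latest finish 16).
Float = 22 − 19 = 3.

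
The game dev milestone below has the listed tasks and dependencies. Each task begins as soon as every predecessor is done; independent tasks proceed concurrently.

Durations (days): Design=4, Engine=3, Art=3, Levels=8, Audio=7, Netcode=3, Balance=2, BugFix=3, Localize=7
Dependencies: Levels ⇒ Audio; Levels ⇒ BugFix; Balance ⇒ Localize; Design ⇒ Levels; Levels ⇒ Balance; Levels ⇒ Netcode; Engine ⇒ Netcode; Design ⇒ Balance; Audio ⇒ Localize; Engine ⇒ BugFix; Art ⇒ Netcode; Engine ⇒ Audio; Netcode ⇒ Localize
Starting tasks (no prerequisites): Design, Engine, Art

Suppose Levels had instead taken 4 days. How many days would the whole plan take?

Actual critical path: Design→Levels→Audio→Localize = 4+8+7+7 = 26 ⇒ 26 days.
Since Levels is critical, the -4 change carries straight to that chain (now 22 days).
No other chain overtakes it, so the finish is 22 days.

22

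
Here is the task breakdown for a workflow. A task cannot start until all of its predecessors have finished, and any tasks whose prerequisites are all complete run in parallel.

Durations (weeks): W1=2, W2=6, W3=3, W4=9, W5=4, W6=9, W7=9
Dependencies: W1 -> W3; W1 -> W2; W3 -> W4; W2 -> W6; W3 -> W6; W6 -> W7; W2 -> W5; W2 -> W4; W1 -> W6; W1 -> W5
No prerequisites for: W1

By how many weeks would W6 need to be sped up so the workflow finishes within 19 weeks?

Current finish: 26 weeks; target: 19.
W6 is on every critical path, so each week cut from W6 cuts the finish by one (this holds down to a finish of 18).
Need 26 − 19 = 7 weeks off W6 → W6 becomes 2 weeks, finish becomes 19.

7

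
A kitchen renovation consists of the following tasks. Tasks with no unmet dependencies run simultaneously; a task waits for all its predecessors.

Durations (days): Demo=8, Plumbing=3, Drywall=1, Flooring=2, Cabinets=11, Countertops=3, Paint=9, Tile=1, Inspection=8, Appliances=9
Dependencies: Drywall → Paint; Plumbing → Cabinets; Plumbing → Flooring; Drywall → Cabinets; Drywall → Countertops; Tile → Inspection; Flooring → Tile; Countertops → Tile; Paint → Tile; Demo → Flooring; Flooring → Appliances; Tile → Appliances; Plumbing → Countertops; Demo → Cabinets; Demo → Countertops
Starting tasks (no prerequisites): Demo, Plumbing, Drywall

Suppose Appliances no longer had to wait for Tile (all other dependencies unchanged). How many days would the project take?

20

Original critical path: Demo→Countertops→Tile→Appliances = 8+3+1+9 = 21 ⇒ 21 days.
Without Tile→Appliances, Appliances's earliest start moves from 12 to 10.
New critical path: Demo→Countertops→Tile→Inspection = 8+3+1+8 = 20 ⇒ 20 days.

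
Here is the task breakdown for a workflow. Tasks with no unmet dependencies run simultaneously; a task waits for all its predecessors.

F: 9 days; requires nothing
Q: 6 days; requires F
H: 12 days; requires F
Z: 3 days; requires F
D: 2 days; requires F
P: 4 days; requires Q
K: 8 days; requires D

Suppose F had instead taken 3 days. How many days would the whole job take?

As given, the longest chain is F→H = 9+12 = 21, so the finish is 21 days.
Since F is critical, the -6 change carries straight to that chain (now 15 days).
The critical path is still F→H; finish is now 15 days.

15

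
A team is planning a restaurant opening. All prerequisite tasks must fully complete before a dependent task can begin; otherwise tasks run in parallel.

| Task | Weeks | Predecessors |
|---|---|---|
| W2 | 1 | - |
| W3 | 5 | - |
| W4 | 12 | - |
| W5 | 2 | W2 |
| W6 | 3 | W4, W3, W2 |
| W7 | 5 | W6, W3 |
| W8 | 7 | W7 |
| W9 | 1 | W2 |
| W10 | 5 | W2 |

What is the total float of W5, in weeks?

24

The longest chain is W4→W6→W7→W8 = 12+3+5+7 = 27; overall finish 27 weeks.
W5 finishes as early as 3 and must finish by 27.
Slack of W5 = 25 − 1 = 24 weeks.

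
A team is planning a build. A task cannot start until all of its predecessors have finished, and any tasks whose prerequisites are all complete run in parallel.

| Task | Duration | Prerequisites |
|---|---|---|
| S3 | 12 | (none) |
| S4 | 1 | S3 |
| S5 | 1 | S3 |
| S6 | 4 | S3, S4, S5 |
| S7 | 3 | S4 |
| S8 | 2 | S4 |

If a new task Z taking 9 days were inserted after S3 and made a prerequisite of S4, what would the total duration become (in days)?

26

Originally the build takes 17 days.
With Z inserted, S4 now waits for max(S3, Z).
New critical path: S3→Z→S4→S6 = 12+9+1+4 = 26 ⇒ 26 days.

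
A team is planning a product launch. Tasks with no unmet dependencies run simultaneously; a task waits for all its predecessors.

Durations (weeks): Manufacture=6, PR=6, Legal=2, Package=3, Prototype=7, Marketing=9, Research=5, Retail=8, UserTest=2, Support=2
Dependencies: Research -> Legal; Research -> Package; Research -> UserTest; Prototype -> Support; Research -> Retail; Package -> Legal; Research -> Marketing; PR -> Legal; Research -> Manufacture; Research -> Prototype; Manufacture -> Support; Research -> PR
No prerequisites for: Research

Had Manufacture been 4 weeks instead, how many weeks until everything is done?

Actual critical path: Research→Prototype→Support = 5+7+2 = 14 ⇒ 14 weeks.
The longest path through Manufacture is only 13 weeks, so Manufacture has float 1.
The critical path is still Research→Prototype→Support; finish is now 14 weeks.

14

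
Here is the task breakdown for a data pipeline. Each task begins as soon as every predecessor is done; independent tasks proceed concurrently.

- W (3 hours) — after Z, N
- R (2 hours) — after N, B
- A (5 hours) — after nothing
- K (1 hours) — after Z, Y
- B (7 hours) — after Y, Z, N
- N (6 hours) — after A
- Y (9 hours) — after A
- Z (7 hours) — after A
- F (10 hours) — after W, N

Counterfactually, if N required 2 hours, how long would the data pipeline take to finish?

As given, the longest chain is A→Z→W→F = 5+7+3+10 = 25, so the finish is 25 hours.
N is off the critical path — its longest chain is 24 hours, giving 1 of slack.
The critical path is still A→Z→W→F; finish is now 25 hours.

25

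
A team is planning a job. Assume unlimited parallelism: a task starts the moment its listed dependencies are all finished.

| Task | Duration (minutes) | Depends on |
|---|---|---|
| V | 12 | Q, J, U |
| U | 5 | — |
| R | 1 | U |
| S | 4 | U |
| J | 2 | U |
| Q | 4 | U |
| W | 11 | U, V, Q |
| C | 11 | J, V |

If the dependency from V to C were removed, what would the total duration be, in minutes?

32

Original critical path: U→Q→V→W = 5+4+12+11 = 32 ⇒ 32 minutes.
Without V→C, C's earliest start moves from 21 to 7.
After: U→Q→V→W = 5+4+12+11 = 32 → 32 minutes.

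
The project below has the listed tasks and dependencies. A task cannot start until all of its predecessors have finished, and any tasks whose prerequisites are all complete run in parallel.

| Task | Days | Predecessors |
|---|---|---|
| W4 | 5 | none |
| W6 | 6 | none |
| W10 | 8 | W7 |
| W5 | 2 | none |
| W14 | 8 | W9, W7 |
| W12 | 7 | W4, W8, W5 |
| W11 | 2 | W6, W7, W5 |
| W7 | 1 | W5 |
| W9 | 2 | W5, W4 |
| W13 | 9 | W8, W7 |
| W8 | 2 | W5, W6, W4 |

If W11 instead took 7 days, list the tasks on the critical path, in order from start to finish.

W6, W8, W13

Baseline: W6→W8→W13 = 6+2+9 = 17 → 17 days.
The longest path through W11 is only 8 days, so W11 has float 9.
No other chain overtakes it, so the finish is 17 days.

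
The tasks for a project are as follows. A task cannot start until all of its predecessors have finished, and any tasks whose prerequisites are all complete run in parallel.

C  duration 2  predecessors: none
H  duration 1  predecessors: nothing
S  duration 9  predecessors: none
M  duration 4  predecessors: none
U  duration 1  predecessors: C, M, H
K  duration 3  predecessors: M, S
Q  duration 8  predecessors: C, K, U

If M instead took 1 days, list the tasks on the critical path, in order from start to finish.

Critical path before the change: S→K→Q = 9+3+8 = 20 giving 20 days.
M has 5 days of float (longest path through it is 15).
No other chain overtakes it, so the finish is 20 days.

S, K, Q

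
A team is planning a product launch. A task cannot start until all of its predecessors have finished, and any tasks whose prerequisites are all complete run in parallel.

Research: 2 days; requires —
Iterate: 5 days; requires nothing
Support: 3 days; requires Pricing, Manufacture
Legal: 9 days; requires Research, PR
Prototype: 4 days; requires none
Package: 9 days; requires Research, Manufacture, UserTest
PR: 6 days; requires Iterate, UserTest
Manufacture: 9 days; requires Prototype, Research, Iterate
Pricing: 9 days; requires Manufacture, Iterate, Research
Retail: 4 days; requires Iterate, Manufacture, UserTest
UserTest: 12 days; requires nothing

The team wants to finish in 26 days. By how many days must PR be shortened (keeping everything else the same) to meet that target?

Current finish: 27 days; target: 26.
PR is on every critical path, so each day cut from PR cuts the finish by one (this holds down to a finish of 26).
Need 27 − 26 = 1 day off PR → PR becomes 5 days, finish becomes 26.

1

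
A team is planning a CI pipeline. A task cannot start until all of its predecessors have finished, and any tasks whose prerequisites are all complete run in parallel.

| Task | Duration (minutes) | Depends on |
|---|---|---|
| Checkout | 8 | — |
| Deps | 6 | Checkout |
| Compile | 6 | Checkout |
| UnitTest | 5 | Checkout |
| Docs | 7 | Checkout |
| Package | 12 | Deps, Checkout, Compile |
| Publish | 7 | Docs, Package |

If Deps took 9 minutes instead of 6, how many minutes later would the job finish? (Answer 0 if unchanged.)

3

As given, the longest chain is Checkout→Deps→Package→Publish = 8+6+12+7 = 33, so the finish is 33 minutes.
Deps lies on that path, so at 9 minutes the path becomes 36 minutes.
That remains the longest chain; total 36 minutes.
Change in finish: 36 − 33 = +3 minutes.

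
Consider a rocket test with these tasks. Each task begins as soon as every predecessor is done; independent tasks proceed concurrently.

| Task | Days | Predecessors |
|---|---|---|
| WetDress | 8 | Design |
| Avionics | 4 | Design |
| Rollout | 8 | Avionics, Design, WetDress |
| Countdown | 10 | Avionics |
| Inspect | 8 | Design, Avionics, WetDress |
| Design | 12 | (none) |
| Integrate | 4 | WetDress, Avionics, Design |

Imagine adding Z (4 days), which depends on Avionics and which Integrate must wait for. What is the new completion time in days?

28

Originally the job takes 28 days.
With Z inserted, Integrate now waits for max(WetDress, Avionics, Design, Z).
New critical path: Design→WetDress→Inspect = 12+8+8 = 28 ⇒ 28 days.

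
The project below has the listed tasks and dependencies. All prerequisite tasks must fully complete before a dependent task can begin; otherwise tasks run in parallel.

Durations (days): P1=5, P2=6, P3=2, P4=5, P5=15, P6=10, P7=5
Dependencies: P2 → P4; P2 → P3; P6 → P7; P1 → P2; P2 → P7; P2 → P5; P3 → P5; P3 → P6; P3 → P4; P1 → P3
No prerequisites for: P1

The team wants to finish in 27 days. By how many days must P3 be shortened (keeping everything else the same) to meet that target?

1

Current finish: 28 days; target: 27.
P3 is on every critical path, so each day cut from P3 cuts the finish by one (this holds down to a finish of 27).
Need 28 − 27 = 1 day off P3 → P3 becomes 1 day, finish becomes 27.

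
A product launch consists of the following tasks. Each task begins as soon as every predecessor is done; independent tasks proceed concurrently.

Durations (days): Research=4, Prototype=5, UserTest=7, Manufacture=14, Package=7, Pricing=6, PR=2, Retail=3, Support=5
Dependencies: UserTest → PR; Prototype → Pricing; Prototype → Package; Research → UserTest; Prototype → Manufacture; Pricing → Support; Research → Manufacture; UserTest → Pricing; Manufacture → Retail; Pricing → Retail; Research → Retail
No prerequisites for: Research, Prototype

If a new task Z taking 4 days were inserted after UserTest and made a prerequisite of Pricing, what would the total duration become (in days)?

26

Originally the job takes 22 days.
With Z inserted, Pricing now waits for max(Prototype, UserTest, Z).
New critical path: Research→UserTest→Z→Pricing→Support = 4+7+4+6+5 = 26 ⇒ 26 days.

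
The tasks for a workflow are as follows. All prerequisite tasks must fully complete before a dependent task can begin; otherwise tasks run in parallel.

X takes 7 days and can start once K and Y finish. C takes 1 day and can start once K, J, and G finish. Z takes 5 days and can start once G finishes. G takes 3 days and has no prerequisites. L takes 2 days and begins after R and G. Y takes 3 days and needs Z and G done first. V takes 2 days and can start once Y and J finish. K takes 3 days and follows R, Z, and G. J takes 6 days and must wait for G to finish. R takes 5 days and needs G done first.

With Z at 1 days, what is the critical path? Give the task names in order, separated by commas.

The binding path is G→Z→K→X = 3+5+3+7 = 18; finish at 18 days.
Since Z is critical, the -4 change carries straight to that chain (now 14 days).
New critical path: G→R→K→X = 3+5+3+7 = 18 ⇒ 18 days.

G, R, K, X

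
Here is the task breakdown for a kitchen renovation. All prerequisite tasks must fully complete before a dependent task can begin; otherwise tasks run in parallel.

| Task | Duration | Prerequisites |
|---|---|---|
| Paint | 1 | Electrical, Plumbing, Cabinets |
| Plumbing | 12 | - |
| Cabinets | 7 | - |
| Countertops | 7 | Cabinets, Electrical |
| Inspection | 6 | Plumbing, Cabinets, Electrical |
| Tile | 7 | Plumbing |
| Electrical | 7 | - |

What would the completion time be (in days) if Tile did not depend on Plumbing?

18

Original critical path: Plumbing→Tile = 12+7 = 19 ⇒ 19 days.
Without Plumbing→Tile, Tile's earliest start moves from 12 to 0.
After: Plumbing→Inspection = 12+6 = 18 → 18 days.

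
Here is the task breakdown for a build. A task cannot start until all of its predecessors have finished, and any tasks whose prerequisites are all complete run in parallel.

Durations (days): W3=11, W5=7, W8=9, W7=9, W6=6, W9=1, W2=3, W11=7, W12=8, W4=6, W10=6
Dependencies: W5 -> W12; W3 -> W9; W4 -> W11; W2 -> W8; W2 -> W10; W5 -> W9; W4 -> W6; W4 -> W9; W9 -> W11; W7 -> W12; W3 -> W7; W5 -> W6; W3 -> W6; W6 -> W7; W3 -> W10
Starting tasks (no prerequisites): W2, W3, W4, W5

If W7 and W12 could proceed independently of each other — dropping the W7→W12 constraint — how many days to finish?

Original critical path: W3→W6→W7→W12 = 11+6+9+8 = 34 ⇒ 34 days.
Without W7→W12, W12's earliest start moves from 26 to 7.
The longest chain is now W3→W6→W7 = 11+6+9 = 26, so the plan takes 26 days.

26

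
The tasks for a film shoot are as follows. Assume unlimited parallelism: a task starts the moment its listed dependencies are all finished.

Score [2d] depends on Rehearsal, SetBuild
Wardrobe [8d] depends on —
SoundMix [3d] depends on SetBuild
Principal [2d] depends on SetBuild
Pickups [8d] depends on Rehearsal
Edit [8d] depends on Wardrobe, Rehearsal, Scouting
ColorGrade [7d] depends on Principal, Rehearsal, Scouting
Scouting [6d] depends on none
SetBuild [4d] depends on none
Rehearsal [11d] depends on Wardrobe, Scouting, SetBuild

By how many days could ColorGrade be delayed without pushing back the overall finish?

Wardrobe→Rehearsal→Pickups = 8+11+8 = 27 sets the makespan at 27 days.
ColorGrade finishes as early as 26 and must finish by 27.
So ColorGrade can slip 27 − 26 = 1 day.

1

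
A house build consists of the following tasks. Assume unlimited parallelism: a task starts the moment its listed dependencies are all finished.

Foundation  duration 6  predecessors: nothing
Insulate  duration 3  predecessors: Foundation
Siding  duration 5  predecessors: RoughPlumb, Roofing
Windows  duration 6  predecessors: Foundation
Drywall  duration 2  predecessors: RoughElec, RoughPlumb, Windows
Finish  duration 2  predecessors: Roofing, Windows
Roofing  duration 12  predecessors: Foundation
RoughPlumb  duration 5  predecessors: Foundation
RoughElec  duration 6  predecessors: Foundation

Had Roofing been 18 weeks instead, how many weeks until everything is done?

29

The binding path is Foundation→Roofing→Siding = 6+12+5 = 23; finish at 23 weeks.
Since Roofing is critical, the +6 change carries straight to that chain (now 29 weeks).
That remains the longest chain; total 29 weeks.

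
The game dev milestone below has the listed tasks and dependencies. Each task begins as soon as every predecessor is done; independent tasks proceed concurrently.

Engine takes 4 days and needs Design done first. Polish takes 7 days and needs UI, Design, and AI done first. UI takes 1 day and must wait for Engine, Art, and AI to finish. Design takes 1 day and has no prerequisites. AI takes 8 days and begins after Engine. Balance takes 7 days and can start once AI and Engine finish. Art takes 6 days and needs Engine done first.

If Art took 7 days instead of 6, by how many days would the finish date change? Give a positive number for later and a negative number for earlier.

0

Critical path before the change: Design→Engine→AI→UI→Polish = 1+4+8+1+7 = 21 giving 21 days.
The longest path through Art is only 19 days, so Art has float 2.
That remains the longest chain; total 21 days.
Change in finish: 21 − 21 = +0 days.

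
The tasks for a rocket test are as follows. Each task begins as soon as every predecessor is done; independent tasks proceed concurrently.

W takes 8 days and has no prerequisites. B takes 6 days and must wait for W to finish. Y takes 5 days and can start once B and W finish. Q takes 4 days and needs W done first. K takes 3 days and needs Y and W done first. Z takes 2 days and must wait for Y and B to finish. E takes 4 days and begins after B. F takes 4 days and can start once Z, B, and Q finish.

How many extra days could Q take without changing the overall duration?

The longest chain is W→B→Y→Z→F = 8+6+5+2+4 = 25; overall finish 25 days.
Q finishes as early as 12 and must finish by 21.
Float = 25 − 16 = 9.

9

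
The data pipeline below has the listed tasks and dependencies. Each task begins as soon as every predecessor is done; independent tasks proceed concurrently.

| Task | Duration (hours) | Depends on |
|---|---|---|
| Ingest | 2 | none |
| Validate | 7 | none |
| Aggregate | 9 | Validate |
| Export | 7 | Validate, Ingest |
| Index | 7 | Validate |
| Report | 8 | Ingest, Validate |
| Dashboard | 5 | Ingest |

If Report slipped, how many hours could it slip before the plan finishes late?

Critical path: Validate→Aggregate = 7+9 = 16, so the finish is 16 hours.
Report finishes as early as 15 and must finish by 16.
So Report can slip 16 − 15 = 1 hour.

1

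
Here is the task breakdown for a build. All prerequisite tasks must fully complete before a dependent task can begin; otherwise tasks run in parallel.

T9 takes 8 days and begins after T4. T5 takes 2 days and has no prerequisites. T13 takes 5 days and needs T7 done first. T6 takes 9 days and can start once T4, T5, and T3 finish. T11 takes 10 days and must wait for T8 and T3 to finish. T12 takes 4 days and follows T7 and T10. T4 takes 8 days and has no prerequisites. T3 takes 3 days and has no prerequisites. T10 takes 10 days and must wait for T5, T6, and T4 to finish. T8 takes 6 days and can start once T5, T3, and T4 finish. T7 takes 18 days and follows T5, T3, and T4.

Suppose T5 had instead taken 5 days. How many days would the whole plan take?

31

The binding path is T4→T6→T10→T12 = 8+9+10+4 = 31; finish at 31 days.
T5 has 6 days of float (longest path through it is 25).
The critical path is still T4→T6→T10→T12; finish is now 31 days.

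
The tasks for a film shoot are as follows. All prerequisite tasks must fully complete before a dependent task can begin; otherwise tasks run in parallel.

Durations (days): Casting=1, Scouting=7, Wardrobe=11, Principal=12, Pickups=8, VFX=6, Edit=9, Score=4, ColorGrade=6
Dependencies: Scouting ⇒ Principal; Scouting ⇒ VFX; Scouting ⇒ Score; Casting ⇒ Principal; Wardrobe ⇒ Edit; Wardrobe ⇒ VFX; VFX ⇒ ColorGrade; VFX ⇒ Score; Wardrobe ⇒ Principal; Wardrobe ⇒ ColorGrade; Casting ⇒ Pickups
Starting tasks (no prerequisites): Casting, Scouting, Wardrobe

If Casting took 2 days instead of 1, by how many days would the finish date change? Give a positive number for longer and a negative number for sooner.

Critical path before the change: Wardrobe→Principal = 11+12 = 23 giving 23 days.
The longest path through Casting is only 13 days, so Casting has float 10.
That remains the longest chain; total 23 days.
Change in finish: 23 − 23 = +0 days.

0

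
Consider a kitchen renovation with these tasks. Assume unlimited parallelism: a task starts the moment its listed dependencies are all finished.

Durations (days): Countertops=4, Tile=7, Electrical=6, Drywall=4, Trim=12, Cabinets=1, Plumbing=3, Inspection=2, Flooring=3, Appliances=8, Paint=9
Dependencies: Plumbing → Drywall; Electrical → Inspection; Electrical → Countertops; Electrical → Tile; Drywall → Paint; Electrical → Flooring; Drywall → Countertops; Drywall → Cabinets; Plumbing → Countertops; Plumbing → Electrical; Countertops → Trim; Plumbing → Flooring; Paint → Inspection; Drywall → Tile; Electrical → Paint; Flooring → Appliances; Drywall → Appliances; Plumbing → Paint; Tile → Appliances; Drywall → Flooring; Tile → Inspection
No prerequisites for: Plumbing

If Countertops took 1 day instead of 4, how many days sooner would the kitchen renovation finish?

1

Critical path before the change: Plumbing→Electrical→Countertops→Trim = 3+6+4+12 = 25 giving 25 days.
Countertops lies on that path, so at 1 day the path becomes 22 days.
New critical path: Plumbing→Electrical→Tile→Appliances = 3+6+7+8 = 24 ⇒ 24 days.
Change in finish: 24 − 25 = -1 days.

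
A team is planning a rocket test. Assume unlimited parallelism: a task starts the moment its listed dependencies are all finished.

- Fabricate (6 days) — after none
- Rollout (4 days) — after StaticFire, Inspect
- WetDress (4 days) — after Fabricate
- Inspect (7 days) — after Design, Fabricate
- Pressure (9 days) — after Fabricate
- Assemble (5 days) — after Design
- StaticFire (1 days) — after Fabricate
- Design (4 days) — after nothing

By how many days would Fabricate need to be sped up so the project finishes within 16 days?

Current finish: 17 days; target: 16.
Fabricate is on every critical path, so each day cut from Fabricate cuts the finish by one (this holds down to a finish of 15).
Need 17 − 16 = 1 day off Fabricate → Fabricate becomes 5 days, finish becomes 16.

1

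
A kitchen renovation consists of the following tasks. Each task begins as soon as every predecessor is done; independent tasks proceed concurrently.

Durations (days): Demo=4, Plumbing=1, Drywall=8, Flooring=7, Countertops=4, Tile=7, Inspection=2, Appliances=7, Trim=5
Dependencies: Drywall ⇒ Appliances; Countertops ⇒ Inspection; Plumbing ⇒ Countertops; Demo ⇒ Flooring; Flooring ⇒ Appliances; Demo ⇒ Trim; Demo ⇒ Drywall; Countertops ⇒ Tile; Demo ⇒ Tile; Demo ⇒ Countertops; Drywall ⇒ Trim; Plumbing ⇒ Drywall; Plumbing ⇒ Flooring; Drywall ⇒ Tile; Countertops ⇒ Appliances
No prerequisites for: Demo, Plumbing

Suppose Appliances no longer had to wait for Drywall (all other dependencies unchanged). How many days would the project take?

19

Before: longest chain Demo→Drywall→Tile = 4+8+7 = 19, finish 19.
Without Drywall→Appliances, Appliances's earliest start moves from 12 to 11.
After: Demo→Drywall→Tile = 4+8+7 = 19 → 19 days.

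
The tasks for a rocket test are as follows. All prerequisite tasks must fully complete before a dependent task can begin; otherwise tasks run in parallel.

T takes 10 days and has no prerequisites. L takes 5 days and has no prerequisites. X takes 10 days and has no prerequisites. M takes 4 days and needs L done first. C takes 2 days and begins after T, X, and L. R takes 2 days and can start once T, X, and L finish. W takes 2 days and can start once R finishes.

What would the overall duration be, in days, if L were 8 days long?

The binding path is T→R→W = 10+2+2 = 14; finish at 14 days.
The longest path through L is only 9 days, so L has float 5.
That remains the longest chain; total 14 days.

14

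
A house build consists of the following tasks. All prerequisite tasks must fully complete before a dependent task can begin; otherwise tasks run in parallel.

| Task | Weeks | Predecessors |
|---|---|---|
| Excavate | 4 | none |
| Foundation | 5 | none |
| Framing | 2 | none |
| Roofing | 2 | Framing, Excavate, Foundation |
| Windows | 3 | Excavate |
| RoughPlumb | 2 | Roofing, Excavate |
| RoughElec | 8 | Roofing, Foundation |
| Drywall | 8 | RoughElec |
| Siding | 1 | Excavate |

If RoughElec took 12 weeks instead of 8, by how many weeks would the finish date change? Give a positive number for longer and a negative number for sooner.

Actual critical path: Foundation→Roofing→RoughElec→Drywall = 5+2+8+8 = 23 ⇒ 23 weeks.
Since RoughElec is critical, the +4 change carries straight to that chain (now 27 weeks).
No other chain overtakes it, so the finish is 27 weeks.
Change in finish: 27 − 23 = +4 weeks.

4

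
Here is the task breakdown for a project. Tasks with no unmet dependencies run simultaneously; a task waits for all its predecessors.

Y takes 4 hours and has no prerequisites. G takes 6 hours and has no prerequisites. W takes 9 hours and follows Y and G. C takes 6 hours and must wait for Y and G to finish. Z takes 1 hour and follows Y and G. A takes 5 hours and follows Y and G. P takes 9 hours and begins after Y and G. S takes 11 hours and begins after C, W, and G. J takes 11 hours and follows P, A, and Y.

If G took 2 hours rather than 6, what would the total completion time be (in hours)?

Actual critical path: G→W→S = 6+9+11 = 26 ⇒ 26 hours.
G is on the critical path; changing it to 2 makes that path 22 hours.
New critical path: Y→W→S = 4+9+11 = 24 ⇒ 24 hours.

24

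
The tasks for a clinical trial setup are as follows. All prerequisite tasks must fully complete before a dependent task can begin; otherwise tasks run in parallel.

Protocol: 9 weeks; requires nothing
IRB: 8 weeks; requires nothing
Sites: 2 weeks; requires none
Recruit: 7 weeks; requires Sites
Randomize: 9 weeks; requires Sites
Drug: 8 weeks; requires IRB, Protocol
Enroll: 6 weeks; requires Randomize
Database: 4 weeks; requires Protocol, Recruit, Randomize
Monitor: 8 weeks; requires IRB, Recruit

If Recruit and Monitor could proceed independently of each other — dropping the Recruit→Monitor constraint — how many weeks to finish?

With the dependency in place, Protocol→Drug = 9+8 = 17 sets the finish at 17 weeks.
Without Recruit→Monitor, Monitor's earliest start moves from 9 to 8.
New critical path: Protocol→Drug = 9+8 = 17 ⇒ 17 weeks.

17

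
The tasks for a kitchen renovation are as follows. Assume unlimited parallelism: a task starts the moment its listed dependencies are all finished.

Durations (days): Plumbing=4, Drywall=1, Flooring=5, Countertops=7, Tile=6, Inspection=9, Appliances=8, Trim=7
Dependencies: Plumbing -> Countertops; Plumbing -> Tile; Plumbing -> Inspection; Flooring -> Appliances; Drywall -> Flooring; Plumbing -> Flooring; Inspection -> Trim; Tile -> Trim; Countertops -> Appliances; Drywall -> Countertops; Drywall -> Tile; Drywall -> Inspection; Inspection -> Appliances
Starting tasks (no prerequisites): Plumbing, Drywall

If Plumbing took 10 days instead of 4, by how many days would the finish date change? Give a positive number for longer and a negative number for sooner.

6

Baseline: Plumbing→Inspection→Appliances = 4+9+8 = 21 → 21 days.
Plumbing is on the critical path; changing it to 10 makes that path 27 days.
That remains the longest chain; total 27 days.
Change in finish: 27 − 21 = +6 days.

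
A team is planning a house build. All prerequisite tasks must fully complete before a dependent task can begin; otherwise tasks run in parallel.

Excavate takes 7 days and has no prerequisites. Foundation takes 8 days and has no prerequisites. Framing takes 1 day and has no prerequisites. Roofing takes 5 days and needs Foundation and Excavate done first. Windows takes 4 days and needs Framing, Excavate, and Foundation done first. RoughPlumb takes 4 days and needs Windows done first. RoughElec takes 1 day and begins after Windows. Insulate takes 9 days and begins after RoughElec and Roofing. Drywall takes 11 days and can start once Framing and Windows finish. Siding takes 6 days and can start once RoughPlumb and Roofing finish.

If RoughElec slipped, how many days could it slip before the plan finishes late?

1

The longest chain is Foundation→Windows→Drywall = 8+4+11 = 23; overall finish 23 days.
RoughElec finishes as early as 13 and must finish by 14.
So RoughElec can slip 14 − 13 = 1 day.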